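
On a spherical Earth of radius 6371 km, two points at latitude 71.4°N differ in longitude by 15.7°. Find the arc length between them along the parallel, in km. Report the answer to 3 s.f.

Arc length along a parallel = R cos φ · Δλ (with Δλ in radians).
= 6371 × cos 71.4° × (15.7° × π/180) = 6371 × 0.3190 × 0.2740 ≈ 557 km.

557 km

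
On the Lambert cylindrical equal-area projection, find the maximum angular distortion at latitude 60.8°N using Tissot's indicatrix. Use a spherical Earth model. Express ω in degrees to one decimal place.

The Lambert cylindrical equal-area projection is the cylindrical equal-area projection with its standard parallel at the equator (φ₀ = 0). Cylindrical equal-area (φ₀ = 0°): h = cos φ / cos 0° along meridians, k = cos 0° / cos φ along parallels; h·k = 1.
At 60.8°: h = 0.4879, k = 2.050; principal scales a = 2.050, b = 0.4879.
sin(ω/2) = (a − b)/(a + b) = 1.562/2.538 = 0.6155, so ω = 2 arcsin(0.6155) ≈ 76.0°.

76.0°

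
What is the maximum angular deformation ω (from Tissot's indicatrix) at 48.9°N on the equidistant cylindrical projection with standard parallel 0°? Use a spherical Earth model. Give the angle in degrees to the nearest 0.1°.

Plate carrée maps x = Rλ, y = Rφ. The meridian scale is h = 1 and the parallel scale is k = 1/cos φ = sec φ.
At 48.9°: h = 1.000, k = 1.521; principal scales a = 1.521, b = 1.000.
sin(ω/2) = (a − b)/(a + b) = 0.5212/2.521 = 0.2067, so ω = 2 arcsin(0.2067) ≈ 23.9°.

23.9°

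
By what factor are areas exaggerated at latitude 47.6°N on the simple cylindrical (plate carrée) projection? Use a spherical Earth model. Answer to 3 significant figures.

For the equirectangular projection with φ₀ = 0 (plate carrée), h = 1 along meridians and k = sec φ along parallels.
Areal scale = h·k = 1 × sec φ; at 47.6°, h = 1.000, k = 1.483, so h·k = 1.483.

1.48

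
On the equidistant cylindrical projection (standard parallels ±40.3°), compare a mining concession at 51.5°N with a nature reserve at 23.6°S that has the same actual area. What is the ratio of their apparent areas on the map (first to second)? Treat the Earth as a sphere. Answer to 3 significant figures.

1.47

With standard parallel φ₀ = 40.3°, the equirectangular projection gives x = Rλ cos φ₀, y = Rφ, so h = 1 and k = cos 40.3° / cos φ.
Areal scale at 51.5°: h·k = 1.000 × 1.225 = 1.225.
Areal scale at 23.6°: h·k = 1.000 × 0.8323 = 0.8323.
Ratio = 1.225/0.8323 ≈ 1.47.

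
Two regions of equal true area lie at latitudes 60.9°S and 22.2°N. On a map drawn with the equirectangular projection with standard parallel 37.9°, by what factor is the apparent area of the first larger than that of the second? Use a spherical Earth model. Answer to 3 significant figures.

1.90

In the equirectangular projection with standard parallel φ₀ = 37.9° (x = Rλ cos φ₀, y = Rφ), meridians are true-scale (h = 1) and the parallel scale is k = cos φ₀ / cos φ.
Areal scale at 60.9°: h·k = 1.000 × 1.623 = 1.623.
Areal scale at 22.2°: h·k = 1.000 × 0.8523 = 0.8523.
Ratio = 1.623/0.8523 ≈ 1.90.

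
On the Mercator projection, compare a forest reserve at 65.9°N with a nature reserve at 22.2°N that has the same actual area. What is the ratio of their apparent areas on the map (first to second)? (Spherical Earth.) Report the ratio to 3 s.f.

5.14

Mercator areal scale is sec²φ.
At 65.9°: sec²(65.9°) = 1/0.4083² = 5.998.
At 22.2°: sec²(22.2°) = 1/0.9259² = 1.167.
Ratio = 5.998/1.167 = cos²(22.2°)/cos²(65.9°) ≈ 5.14.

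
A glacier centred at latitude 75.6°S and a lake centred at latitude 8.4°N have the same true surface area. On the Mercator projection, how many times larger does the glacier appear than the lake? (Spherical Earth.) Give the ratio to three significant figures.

On Mercator, area is exaggerated by sec²φ = 1/cos²φ.
At 75.6°: sec²(75.6°) = 1/0.2487² = 16.17.
At 8.4°: sec²(8.4°) = 1/0.9893² = 1.022.
Ratio = 16.17/1.022 = cos²(8.4°)/cos²(75.6°) ≈ 15.8.

15.8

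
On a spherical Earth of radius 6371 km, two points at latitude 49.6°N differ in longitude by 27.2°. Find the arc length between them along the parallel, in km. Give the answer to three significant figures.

Arc length along a parallel = R cos φ · Δλ (with Δλ in radians).
= 6371 × cos 49.6° × (27.2° × π/180) = 6371 × 0.6481 × 0.4747 ≈ 1960 km.

1960 km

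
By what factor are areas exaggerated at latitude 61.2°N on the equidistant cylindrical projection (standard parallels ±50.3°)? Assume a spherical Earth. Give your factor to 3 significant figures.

1.33

In the equirectangular projection with standard parallel φ₀ = 50.3° (x = Rλ cos φ₀, y = Rφ), meridians are true-scale (h = 1) and the parallel scale is k = cos φ₀ / cos φ.
Areal scale = h·k = 1 × cos φ₀ / cos φ; at 61.2°, h = 1.000, k = 1.326, so h·k = 1.326.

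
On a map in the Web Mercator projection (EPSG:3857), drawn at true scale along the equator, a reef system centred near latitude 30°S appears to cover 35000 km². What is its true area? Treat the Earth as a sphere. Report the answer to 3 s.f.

The Mercator projection is conformal; its linear scale factor is the same in every direction and equals sec φ = 1/cos φ.
Areal scale = k² = sec²φ = 1/cos²(30°) = 1/0.8660² = 1.333.
True area = apparent / (areal scale) = 35000 / 1.333 ≈ 26200 km².

26200 km²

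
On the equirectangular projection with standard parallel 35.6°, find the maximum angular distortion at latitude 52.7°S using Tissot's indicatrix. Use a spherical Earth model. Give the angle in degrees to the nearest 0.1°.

In the equirectangular projection with standard parallel φ₀ = 35.6° (x = Rλ cos φ₀, y = Rφ), meridians are true-scale (h = 1) and the parallel scale is k = cos φ₀ / cos φ.
At 52.7°: h = 1.000, k = 1.342; principal scales a = 1.342, b = 1.000.
sin(ω/2) = (a − b)/(a + b) = 0.3418/2.342 = 0.1459, so ω = 2 arcsin(0.1459) ≈ 16.8°.

16.8°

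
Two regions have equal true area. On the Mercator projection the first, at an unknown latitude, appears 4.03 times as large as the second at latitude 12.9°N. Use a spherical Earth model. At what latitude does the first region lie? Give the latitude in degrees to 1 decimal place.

61.0°

For equal true areas on Mercator, apparent areas scale as sec²φ, so the ratio is cos²φ₂ / cos²φ₁.
cos²φ₂ / cos²φ₁ = 4.03  ⇒  cos φ₁ = cos 12.9° / √4.03 = 0.9748/2.007 = 0.4856.
φ₁ = arccos(0.4856) ≈ 61.0°.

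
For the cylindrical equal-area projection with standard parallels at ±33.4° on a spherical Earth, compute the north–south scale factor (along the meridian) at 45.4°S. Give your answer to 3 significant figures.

0.841

For cylindrical equal-area with standard parallel φ₀, h = cos φ / cos φ₀ and k = cos φ₀ / cos φ, so h·k = 1.
h = cos 45.4° / cos 33.4° = 0.7022/0.8348 = 0.8411.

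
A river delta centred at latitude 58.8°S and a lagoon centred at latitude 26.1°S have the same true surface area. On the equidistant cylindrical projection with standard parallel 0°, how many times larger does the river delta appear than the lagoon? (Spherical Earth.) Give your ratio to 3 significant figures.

For the equirectangular projection with φ₀ = 0 (plate carrée), h = 1 along meridians and k = sec φ along parallels.
Areal scale at 58.8°: h·k = 1.000 × 1.930 = 1.930.
Areal scale at 26.1°: h·k = 1.000 × 1.114 = 1.114.
Ratio = 1.930/1.114 ≈ 1.73.

1.73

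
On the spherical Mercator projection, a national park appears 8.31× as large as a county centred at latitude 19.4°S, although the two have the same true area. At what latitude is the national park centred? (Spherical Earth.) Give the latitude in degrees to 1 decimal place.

On Mercator, (apparent₁)/(apparent₂) = sec²φ₁ / sec²φ₂ when true areas are equal.
cos²φ₂ / cos²φ₁ = 8.31  ⇒  cos φ₁ = cos 19.4° / √8.31 = 0.9432/2.883 = 0.3272.
φ₁ = arccos(0.3272) ≈ 70.9°.

70.9°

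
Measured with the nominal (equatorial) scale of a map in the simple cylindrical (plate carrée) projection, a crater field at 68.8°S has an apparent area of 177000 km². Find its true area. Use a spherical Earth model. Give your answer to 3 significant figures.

For the equirectangular projection with φ₀ = 0 (plate carrée), h = 1 along meridians and k = sec φ along parallels.
Areal scale = h·k = 1 × sec φ; at 68.8°, h = 1.000, k = 2.765, so h·k = 2.765.
True area = apparent / (areal scale) = 177000 / 2.765 ≈ 64000 km².

64000 km²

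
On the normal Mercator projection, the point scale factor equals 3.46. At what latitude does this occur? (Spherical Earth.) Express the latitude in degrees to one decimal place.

Mercator scale is k = sec φ = 1/cos φ.
1/cos φ = 3.46  ⇒  cos φ = 0.2890  ⇒  φ = arccos(0.2890) ≈ 73.2°.

73.2°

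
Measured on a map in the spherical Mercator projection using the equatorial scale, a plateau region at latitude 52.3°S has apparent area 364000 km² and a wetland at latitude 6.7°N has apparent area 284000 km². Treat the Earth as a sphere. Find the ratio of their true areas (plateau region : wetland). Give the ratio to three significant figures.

Since Mercator area scale is 1/cos²φ, the true area equals the apparent area multiplied by cos²φ.
True area of plateau region: 364000 × cos²(52.3°) = 364000 × 0.3740 = 136100 km².
True area of wetland: 284000 × cos²(6.7°) = 284000 × 0.9864 = 280100 km².
Ratio = 136100 / 280100 ≈ 0.486.

0.486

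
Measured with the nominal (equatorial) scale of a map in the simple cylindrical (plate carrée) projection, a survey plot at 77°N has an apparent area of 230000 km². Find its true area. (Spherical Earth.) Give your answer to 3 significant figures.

51700 km²

In the plate carrée (x = Rλ, y = Rφ), meridians are true-scale (h = 1) and parallels are stretched by k = sec φ.
Areal scale = h·k = 1 × sec φ; at 77°, h = 1.000, k = 4.445, so h·k = 4.445.
True area = apparent / (areal scale) = 230000 / 4.445 ≈ 51700 km².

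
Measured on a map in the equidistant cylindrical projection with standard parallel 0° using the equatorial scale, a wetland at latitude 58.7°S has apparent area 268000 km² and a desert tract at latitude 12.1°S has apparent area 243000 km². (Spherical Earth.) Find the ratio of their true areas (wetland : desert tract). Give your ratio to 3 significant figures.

0.586

On the plate carrée, areal scale = h·k = 1 × sec φ, so true area = apparent × cos φ.
True area of wetland: 268000 × cos(58.7°) = 268000 × 0.5195 = 139200 km².
True area of desert tract: 243000 × cos(12.1°) = 243000 × 0.9778 = 237600 km².
Ratio = 139200 / 237600 ≈ 0.586.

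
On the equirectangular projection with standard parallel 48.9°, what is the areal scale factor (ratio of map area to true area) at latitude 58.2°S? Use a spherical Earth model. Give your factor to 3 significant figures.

1.25

The equidistant cylindrical projection with φ₀ = 48.9° has h = 1 (meridians true) and k = cos φ₀ / cos φ along parallels.
Areal scale = h·k = 1 × cos φ₀ / cos φ; at 58.2°, h = 1.000, k = 1.247, so h·k = 1.247.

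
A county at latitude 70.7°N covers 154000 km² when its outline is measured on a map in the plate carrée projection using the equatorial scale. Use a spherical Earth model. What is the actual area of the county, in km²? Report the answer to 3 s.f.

Plate carrée maps x = Rλ, y = Rφ. The meridian scale is h = 1 and the parallel scale is k = 1/cos φ = sec φ.
Areal scale = h·k = 1 × sec φ; at 70.7°, h = 1.000, k = 3.026, so h·k = 3.026.
True area = apparent / (areal scale) = 154000 / 3.026 ≈ 50900 km².

50900 km²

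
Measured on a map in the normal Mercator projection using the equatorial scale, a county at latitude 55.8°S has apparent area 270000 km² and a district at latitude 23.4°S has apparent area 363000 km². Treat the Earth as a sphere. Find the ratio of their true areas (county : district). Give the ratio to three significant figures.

0.279

Mercator's areal exaggeration is sec²φ; hence true area = (apparent area) · cos²φ.
True area of county: 270000 × cos²(55.8°) = 270000 × 0.3159 = 85300 km².
True area of district: 363000 × cos²(23.4°) = 363000 × 0.8423 = 305700 km².
Ratio = 85300 / 305700 ≈ 0.279.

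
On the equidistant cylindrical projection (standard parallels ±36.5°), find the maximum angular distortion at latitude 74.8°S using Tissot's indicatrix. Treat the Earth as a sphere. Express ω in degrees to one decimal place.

With standard parallel φ₀ = 36.5°, the equirectangular projection gives x = Rλ cos φ₀, y = Rφ, so h = 1 and k = cos 36.5° / cos φ.
At 74.8°: h = 1.000, k = 3.066; principal scales a = 3.066, b = 1.000.
sin(ω/2) = (a − b)/(a + b) = 2.066/4.066 = 0.5081, so ω = 2 arcsin(0.5081) ≈ 61.1°.

61.1°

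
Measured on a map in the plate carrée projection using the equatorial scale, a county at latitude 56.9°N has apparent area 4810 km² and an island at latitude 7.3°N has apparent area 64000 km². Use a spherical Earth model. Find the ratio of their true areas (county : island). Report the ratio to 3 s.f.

0.0414

On the plate carrée, areal scale = h·k = 1 × sec φ, so true area = apparent × cos φ.
True area of county: 4810 × cos(56.9°) = 4810 × 0.5461 = 2627 km².
True area of island: 64000 × cos(7.3°) = 64000 × 0.9919 = 63480 km².
Ratio = 2627 / 63480 ≈ 0.0414.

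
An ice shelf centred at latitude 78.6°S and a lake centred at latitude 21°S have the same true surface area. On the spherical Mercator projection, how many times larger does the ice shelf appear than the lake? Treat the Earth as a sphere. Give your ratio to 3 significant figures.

On Mercator, area is exaggerated by sec²φ = 1/cos²φ.
At 78.6°: sec²(78.6°) = 1/0.1977² = 25.60.
At 21°: sec²(21°) = 1/0.9336² = 1.147.
Ratio = 25.60/1.147 = cos²(21°)/cos²(78.6°) ≈ 22.3.

22.3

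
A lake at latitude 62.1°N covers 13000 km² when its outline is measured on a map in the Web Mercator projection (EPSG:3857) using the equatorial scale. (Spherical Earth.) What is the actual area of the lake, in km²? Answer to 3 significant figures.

2850 km²

Mercator is conformal, so the point scale is isotropic: h = k = sec φ = 1/cos φ.
Areal scale = k² = sec²φ = 1/cos²(62.1°) = 1/0.4679² = 4.567.
True area = apparent / (areal scale) = 13000 / 4.567 ≈ 2850 km².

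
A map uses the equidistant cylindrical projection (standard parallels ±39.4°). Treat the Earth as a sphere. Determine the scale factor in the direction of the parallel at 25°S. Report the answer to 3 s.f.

With standard parallel φ₀ = 39.4°, the equirectangular projection gives x = Rλ cos φ₀, y = Rφ, so h = 1 and k = cos 39.4° / cos φ.
k = cos 39.4° / cos 25° = 0.7727/0.9063 = 0.8526.

0.853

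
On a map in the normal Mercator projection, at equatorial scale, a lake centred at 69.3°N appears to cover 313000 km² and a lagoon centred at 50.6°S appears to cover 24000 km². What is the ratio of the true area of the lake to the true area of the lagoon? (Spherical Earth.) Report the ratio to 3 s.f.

Since Mercator area scale is 1/cos²φ, the true area equals the apparent area multiplied by cos²φ.
True area of lake: 313000 × cos²(69.3°) = 313000 × 0.1249 = 39110 km².
True area of lagoon: 24000 × cos²(50.6°) = 24000 × 0.4029 = 9669 km².
Ratio = 39110 / 9669 ≈ 4.04.

4.04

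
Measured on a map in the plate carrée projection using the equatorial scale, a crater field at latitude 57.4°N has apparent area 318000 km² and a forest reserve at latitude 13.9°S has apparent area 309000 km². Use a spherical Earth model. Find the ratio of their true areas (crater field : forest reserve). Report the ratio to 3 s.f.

0.571

On the plate carrée, areal scale = h·k = 1 × sec φ, so true area = apparent × cos φ.
True area of crater field: 318000 × cos(57.4°) = 318000 × 0.5388 = 171300 km².
True area of forest reserve: 309000 × cos(13.9°) = 309000 × 0.9707 = 300000 km².
Ratio = 171300 / 300000 ≈ 0.571.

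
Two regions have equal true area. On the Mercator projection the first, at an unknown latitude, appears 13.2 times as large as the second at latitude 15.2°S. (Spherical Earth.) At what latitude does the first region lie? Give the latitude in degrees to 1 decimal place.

On Mercator, (apparent₁)/(apparent₂) = sec²φ₁ / sec²φ₂ when true areas are equal.
cos²φ₂ / cos²φ₁ = 13.2  ⇒  cos φ₁ = cos 15.2° / √13.2 = 0.9650/3.633 = 0.2656.
φ₁ = arccos(0.2656) ≈ 74.6°.

74.6°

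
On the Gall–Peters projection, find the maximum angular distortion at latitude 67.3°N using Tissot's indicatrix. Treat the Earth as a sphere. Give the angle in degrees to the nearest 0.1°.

65.5°

Gall–Peters is a cylindrical equal-area projection with standard parallels at ±45°. A cylindrical equal-area projection with standard parallel φ₀ has meridian scale h = cos φ / cos φ₀ and parallel scale k = cos φ₀ / cos φ (so areas are preserved, h·k = 1).
At 67.3°: h = 0.5458, k = 1.832; principal scales a = 1.832, b = 0.5458.
sin(ω/2) = (a − b)/(a + b) = 1.287/2.378 = 0.5410, so ω = 2 arcsin(0.5410) ≈ 65.5°.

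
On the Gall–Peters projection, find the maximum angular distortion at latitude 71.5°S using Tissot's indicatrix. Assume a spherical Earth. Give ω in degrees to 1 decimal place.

83.3°

Gall–Peters is a cylindrical equal-area projection with standard parallels at ±45°. For cylindrical equal-area with standard parallel φ₀, h = cos φ / cos φ₀ and k = cos φ₀ / cos φ, so h·k = 1.
At 71.5°: h = 0.4487, k = 2.228; principal scales a = 2.228, b = 0.4487.
sin(ω/2) = (a − b)/(a + b) = 1.780/2.677 = 0.6648, so ω = 2 arcsin(0.6648) ≈ 83.3°.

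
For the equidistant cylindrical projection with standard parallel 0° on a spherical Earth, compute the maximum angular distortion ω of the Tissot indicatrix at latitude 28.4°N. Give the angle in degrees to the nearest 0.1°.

7.3°

Plate carrée maps x = Rλ, y = Rφ. The meridian scale is h = 1 and the parallel scale is k = 1/cos φ = sec φ.
At 28.4°: h = 1.000, k = 1.137; principal scales a = 1.137, b = 1.000.
sin(ω/2) = (a − b)/(a + b) = 0.1368/2.137 = 0.06403, so ω = 2 arcsin(0.06403) ≈ 7.3°.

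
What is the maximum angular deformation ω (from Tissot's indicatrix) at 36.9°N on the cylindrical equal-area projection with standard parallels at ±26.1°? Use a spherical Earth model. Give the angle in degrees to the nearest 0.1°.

13.3°

A cylindrical equal-area projection with standard parallel φ₀ has meridian scale h = cos φ / cos φ₀ and parallel scale k = cos φ₀ / cos φ (so areas are preserved, h·k = 1).
At 36.9°: h = 0.8905, k = 1.123; principal scales a = 1.123, b = 0.8905.
sin(ω/2) = (a − b)/(a + b) = 0.2325/2.013 = 0.1155, so ω = 2 arcsin(0.1155) ≈ 13.3°.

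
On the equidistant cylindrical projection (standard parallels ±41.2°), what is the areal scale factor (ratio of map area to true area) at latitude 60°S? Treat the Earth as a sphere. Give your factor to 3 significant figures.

The equidistant cylindrical projection with φ₀ = 41.2° has h = 1 (meridians true) and k = cos φ₀ / cos φ along parallels.
Areal scale = h·k = 1 × cos φ₀ / cos φ; at 60°, h = 1.000, k = 1.505, so h·k = 1.505.

1.50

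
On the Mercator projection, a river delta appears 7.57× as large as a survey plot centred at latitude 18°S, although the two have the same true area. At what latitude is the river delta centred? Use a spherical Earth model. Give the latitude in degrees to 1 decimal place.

69.8°

On Mercator, (apparent₁)/(apparent₂) = sec²φ₁ / sec²φ₂ when true areas are equal.
cos²φ₂ / cos²φ₁ = 7.57  ⇒  cos φ₁ = cos 18° / √7.57 = 0.9511/2.751 = 0.3457.
φ₁ = arccos(0.3457) ≈ 69.8°.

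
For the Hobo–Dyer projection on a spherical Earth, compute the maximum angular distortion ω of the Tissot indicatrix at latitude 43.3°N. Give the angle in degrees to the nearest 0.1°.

Hobo–Dyer is a cylindrical equal-area projection with standard parallels at ±37.5°. A cylindrical equal-area projection with standard parallel φ₀ has meridian scale h = cos φ / cos φ₀ and parallel scale k = cos φ₀ / cos φ (so areas are preserved, h·k = 1).
At 43.3°: h = 0.9173, k = 1.090; principal scales a = 1.090, b = 0.9173.
sin(ω/2) = (a − b)/(a + b) = 0.1728/2.007 = 0.08607, so ω = 2 arcsin(0.08607) ≈ 9.9°.

9.9°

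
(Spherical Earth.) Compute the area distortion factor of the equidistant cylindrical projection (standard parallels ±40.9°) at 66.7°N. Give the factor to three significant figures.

1.91

With standard parallel φ₀ = 40.9°, the equirectangular projection gives x = Rλ cos φ₀, y = Rφ, so h = 1 and k = cos 40.9° / cos φ.
Areal scale = h·k = 1 × cos φ₀ / cos φ; at 66.7°, h = 1.000, k = 1.911, so h·k = 1.911.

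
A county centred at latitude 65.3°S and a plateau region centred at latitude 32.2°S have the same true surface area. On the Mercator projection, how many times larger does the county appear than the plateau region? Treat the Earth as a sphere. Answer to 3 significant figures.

4.10

Mercator areal scale is sec²φ.
At 65.3°: sec²(65.3°) = 1/0.4179² = 5.727.
At 32.2°: sec²(32.2°) = 1/0.8462² = 1.397.
Ratio = 5.727/1.397 = cos²(32.2°)/cos²(65.3°) ≈ 4.10.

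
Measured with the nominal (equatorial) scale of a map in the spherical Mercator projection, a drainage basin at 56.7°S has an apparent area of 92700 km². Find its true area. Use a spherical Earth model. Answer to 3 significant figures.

The Mercator projection is conformal; its linear scale factor is the same in every direction and equals sec φ = 1/cos φ.
Areal scale = k² = sec²φ = 1/cos²(56.7°) = 1/0.5490² = 3.318.
True area = apparent / (areal scale) = 92700 / 3.318 ≈ 27900 km².

27900 km²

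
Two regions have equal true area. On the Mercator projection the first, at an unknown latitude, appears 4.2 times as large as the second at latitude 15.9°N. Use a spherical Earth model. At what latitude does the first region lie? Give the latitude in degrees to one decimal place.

62.0°

For equal true areas on Mercator, apparent areas scale as sec²φ, so the ratio is cos²φ₂ / cos²φ₁.
cos²φ₂ / cos²φ₁ = 4.2  ⇒  cos φ₁ = cos 15.9° / √4.2 = 0.9617/2.049 = 0.4693.
φ₁ = arccos(0.4693) ≈ 62.0°.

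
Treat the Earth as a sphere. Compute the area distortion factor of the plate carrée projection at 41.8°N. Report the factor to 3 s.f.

1.34

Plate carrée maps x = Rλ, y = Rφ. The meridian scale is h = 1 and the parallel scale is k = 1/cos φ = sec φ.
Areal scale = h·k = 1 × sec φ; at 41.8°, h = 1.000, k = 1.341, so h·k = 1.341.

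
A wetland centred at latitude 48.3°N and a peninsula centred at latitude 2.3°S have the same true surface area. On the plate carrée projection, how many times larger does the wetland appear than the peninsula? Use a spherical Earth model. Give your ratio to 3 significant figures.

For the equirectangular projection with φ₀ = 0 (plate carrée), h = 1 along meridians and k = sec φ along parallels.
Areal scale at 48.3°: h·k = 1.000 × 1.503 = 1.503.
Areal scale at 2.3°: h·k = 1.000 × 1.001 = 1.001.
Ratio = 1.503/1.001 ≈ 1.50.

1.50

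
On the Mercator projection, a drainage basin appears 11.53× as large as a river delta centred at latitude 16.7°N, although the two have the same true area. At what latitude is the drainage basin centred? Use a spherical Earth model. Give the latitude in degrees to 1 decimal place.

73.6°

For equal true areas on Mercator, apparent areas scale as sec²φ, so the ratio is cos²φ₂ / cos²φ₁.
cos²φ₂ / cos²φ₁ = 11.53  ⇒  cos φ₁ = cos 16.7° / √11.53 = 0.9578/3.396 = 0.2821.
φ₁ = arccos(0.2821) ≈ 73.6°.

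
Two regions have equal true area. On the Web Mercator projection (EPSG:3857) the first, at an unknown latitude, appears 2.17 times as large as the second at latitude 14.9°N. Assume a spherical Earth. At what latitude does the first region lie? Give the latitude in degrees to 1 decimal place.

49.0°

On Mercator, (apparent₁)/(apparent₂) = sec²φ₁ / sec²φ₂ when true areas are equal.
cos²φ₂ / cos²φ₁ = 2.17  ⇒  cos φ₁ = cos 14.9° / √2.17 = 0.9664/1.473 = 0.6560.
φ₁ = arccos(0.6560) ≈ 49.0°.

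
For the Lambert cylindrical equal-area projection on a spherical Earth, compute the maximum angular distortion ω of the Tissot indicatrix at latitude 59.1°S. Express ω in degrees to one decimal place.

The Lambert cylindrical equal-area projection is the cylindrical equal-area projection with its standard parallel at the equator (φ₀ = 0). For cylindrical equal-area with standard parallel φ₀, h = cos φ / cos φ₀ and k = cos φ₀ / cos φ, so h·k = 1.
At 59.1°: h = 0.5135, k = 1.947; principal scales a = 1.947, b = 0.5135.
sin(ω/2) = (a − b)/(a + b) = 1.434/2.461 = 0.5826, so ω = 2 arcsin(0.5826) ≈ 71.3°.

71.3°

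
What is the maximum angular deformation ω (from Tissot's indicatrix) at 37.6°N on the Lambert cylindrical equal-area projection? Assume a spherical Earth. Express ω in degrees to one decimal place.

26.4°

The Lambert cylindrical equal-area projection is the cylindrical equal-area projection with its standard parallel at the equator (φ₀ = 0). A cylindrical equal-area projection with standard parallel φ₀ has meridian scale h = cos φ / cos φ₀ and parallel scale k = cos φ₀ / cos φ (so areas are preserved, h·k = 1).
At 37.6°: h = 0.7923, k = 1.262; principal scales a = 1.262, b = 0.7923.
sin(ω/2) = (a − b)/(a + b) = 0.4699/2.054 = 0.2287, so ω = 2 arcsin(0.2287) ≈ 26.4°.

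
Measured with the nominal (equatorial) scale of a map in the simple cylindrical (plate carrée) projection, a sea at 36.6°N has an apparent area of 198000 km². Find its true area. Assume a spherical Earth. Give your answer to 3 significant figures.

In the plate carrée (x = Rλ, y = Rφ), meridians are true-scale (h = 1) and parallels are stretched by k = sec φ.
Areal scale = h·k = 1 × sec φ; at 36.6°, h = 1.000, k = 1.246, so h·k = 1.246.
True area = apparent / (areal scale) = 198000 / 1.246 ≈ 159000 km².

159000 km²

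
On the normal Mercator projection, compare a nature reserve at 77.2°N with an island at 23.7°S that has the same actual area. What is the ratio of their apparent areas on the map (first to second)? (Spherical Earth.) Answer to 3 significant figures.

17.1

Mercator areal scale is sec²φ.
At 77.2°: sec²(77.2°) = 1/0.2215² = 20.37.
At 23.7°: sec²(23.7°) = 1/0.9157² = 1.193.
Ratio = 20.37/1.193 = cos²(23.7°)/cos²(77.2°) ≈ 17.1.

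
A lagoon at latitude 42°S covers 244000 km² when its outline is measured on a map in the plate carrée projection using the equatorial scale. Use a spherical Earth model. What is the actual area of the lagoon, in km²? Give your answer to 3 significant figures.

181000 km²

In the plate carrée (x = Rλ, y = Rφ), meridians are true-scale (h = 1) and parallels are stretched by k = sec φ.
Areal scale = h·k = 1 × sec φ; at 42°, h = 1.000, k = 1.346, so h·k = 1.346.
True area = apparent / (areal scale) = 244000 / 1.346 ≈ 181000 km².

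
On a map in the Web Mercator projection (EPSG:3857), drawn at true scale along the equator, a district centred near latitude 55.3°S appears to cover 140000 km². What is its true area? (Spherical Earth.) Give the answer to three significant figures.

45400 km²

Mercator is conformal, so the point scale is isotropic: h = k = sec φ = 1/cos φ.
Areal scale = k² = sec²φ = 1/cos²(55.3°) = 1/0.5693² = 3.086.
True area = apparent / (areal scale) = 140000 / 3.086 ≈ 45400 km².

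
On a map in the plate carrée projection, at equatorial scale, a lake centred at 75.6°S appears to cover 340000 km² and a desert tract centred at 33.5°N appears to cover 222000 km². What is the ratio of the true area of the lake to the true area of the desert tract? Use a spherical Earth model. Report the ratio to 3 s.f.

Plate carrée has h = 1 and k = sec φ, giving areal scale sec φ; true area = (apparent area) · cos φ.
True area of lake: 340000 × cos(75.6°) = 340000 × 0.2487 = 84550 km².
True area of desert tract: 222000 × cos(33.5°) = 222000 × 0.8339 = 185100 km².
Ratio = 84550 / 185100 ≈ 0.457.

0.457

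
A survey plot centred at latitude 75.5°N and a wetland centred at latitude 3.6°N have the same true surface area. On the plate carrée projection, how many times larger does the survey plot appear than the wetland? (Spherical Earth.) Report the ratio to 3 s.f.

3.99

Plate carrée maps x = Rλ, y = Rφ. The meridian scale is h = 1 and the parallel scale is k = 1/cos φ = sec φ.
Areal scale at 75.5°: h·k = 1.000 × 3.994 = 3.994.
Areal scale at 3.6°: h·k = 1.000 × 1.002 = 1.002.
Ratio = 3.994/1.002 ≈ 3.99.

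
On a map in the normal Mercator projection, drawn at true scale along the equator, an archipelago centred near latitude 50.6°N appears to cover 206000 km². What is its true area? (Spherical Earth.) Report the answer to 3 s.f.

83000 km²

For Mercator, h = k = sec φ (a conformal cylindrical projection has a single point scale, 1/cos φ).
Areal scale = k² = sec²φ = 1/cos²(50.6°) = 1/0.6347² = 2.482.
True area = apparent / (areal scale) = 206000 / 2.482 ≈ 83000 km².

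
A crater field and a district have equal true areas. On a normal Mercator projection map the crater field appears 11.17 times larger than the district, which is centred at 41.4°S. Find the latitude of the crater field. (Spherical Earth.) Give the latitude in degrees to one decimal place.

For equal true areas on Mercator, apparent areas scale as sec²φ, so the ratio is cos²φ₂ / cos²φ₁.
cos²φ₂ / cos²φ₁ = 11.17  ⇒  cos φ₁ = cos 41.4° / √11.17 = 0.7501/3.342 = 0.2244.
φ₁ = arccos(0.2244) ≈ 77.0°.

77.0°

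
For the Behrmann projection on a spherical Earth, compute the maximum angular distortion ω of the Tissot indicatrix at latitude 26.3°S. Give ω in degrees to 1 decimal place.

4.0°

The Behrmann projection is cylindrical equal-area with φ₀ = 30°. A cylindrical equal-area projection with standard parallel φ₀ has meridian scale h = cos φ / cos φ₀ and parallel scale k = cos φ₀ / cos φ (so areas are preserved, h·k = 1).
At 26.3°: h = 1.035, k = 0.9660; principal scales a = 1.035, b = 0.9660.
sin(ω/2) = (a − b)/(a + b) = 0.06915/2.001 = 0.03456, so ω = 2 arcsin(0.03456) ≈ 4.0°.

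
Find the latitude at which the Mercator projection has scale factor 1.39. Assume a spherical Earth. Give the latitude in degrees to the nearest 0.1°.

Mercator scale is k = sec φ = 1/cos φ.
1/cos φ = 1.39  ⇒  cos φ = 0.7194  ⇒  φ = arccos(0.7194) ≈ 44.0°.

44.0°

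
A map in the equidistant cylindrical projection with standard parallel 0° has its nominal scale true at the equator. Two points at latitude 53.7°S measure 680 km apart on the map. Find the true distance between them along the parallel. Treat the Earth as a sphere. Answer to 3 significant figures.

For the equirectangular projection with φ₀ = 0 (plate carrée), h = 1 along meridians and k = sec φ along parallels.
Along the parallel at 53.7°, map distances are exaggerated by k = sec 53.7° = 1.689.
True distance = 680 / 1.689 = 680 × cos 53.7° ≈ 403 km.

403 km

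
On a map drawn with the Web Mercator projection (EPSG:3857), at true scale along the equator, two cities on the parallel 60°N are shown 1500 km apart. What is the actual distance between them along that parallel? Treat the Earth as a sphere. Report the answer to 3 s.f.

For Mercator, h = k = sec φ (a conformal cylindrical projection has a single point scale, 1/cos φ).
Along the parallel at 60°, map distances are exaggerated by k = sec 60° = 2.000.
True distance = 1500 / 2.000 = 1500 × cos 60° ≈ 750 km.

750 km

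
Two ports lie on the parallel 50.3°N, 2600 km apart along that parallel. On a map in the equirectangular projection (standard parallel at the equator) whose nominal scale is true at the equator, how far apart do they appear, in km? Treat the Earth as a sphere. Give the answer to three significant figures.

In the plate carrée (x = Rλ, y = Rφ), meridians are true-scale (h = 1) and parallels are stretched by k = sec φ.
Along the parallel, k = sec 50.3° = 1/0.6388 = 1.566.
Map distance = 2600 × 1.566 ≈ 4070 km.

4070 km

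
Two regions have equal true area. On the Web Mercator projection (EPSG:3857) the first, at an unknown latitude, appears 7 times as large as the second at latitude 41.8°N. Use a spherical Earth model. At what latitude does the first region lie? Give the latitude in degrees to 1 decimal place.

Mercator areal scale is sec²φ, so apparent-area ratio = sec²φ₁ / sec²φ₂ = cos²φ₂ / cos²φ₁.
cos²φ₂ / cos²φ₁ = 7  ⇒  cos φ₁ = cos 41.8° / √7 = 0.7455/2.646 = 0.2818.
φ₁ = arccos(0.2818) ≈ 73.6°.

73.6°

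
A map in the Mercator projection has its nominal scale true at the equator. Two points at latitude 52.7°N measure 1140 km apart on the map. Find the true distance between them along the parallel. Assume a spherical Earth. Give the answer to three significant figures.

691 km

The Mercator projection is conformal; its linear scale factor is the same in every direction and equals sec φ = 1/cos φ.
Along the parallel at 52.7°, map distances are exaggerated by k = sec 52.7° = 1.650.
True distance = 1140 / 1.650 = 1140 × cos 52.7° ≈ 691 km.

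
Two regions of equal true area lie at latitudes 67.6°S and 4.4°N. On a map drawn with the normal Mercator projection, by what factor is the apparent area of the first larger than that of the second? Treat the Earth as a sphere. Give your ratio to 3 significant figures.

6.85

Mercator areal scale is sec²φ.
At 67.6°: sec²(67.6°) = 1/0.3811² = 6.886.
At 4.4°: sec²(4.4°) = 1/0.9971² = 1.006.
Ratio = 6.886/1.006 = cos²(4.4°)/cos²(67.6°) ≈ 6.85.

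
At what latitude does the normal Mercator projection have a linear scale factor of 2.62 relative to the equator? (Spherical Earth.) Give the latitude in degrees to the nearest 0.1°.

67.6°

Mercator scale is k = sec φ = 1/cos φ.
1/cos φ = 2.62  ⇒  cos φ = 0.3817  ⇒  φ = arccos(0.3817) ≈ 67.6°.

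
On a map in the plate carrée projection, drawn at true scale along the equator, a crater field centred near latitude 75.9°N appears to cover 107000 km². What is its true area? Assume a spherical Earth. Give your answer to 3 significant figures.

26100 km²

In the plate carrée (x = Rλ, y = Rφ), meridians are true-scale (h = 1) and parallels are stretched by k = sec φ.
Areal scale = h·k = 1 × sec φ; at 75.9°, h = 1.000, k = 4.105, so h·k = 4.105.
True area = apparent / (areal scale) = 107000 / 4.105 ≈ 26100 km².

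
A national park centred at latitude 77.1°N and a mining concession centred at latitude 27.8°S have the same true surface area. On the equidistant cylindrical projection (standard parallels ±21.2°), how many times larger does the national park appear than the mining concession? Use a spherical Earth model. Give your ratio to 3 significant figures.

3.96

With standard parallel φ₀ = 21.2°, the equirectangular projection gives x = Rλ cos φ₀, y = Rφ, so h = 1 and k = cos 21.2° / cos φ.
Areal scale at 77.1°: h·k = 1.000 × 4.176 = 4.176.
Areal scale at 27.8°: h·k = 1.000 × 1.054 = 1.054.
Ratio = 4.176/1.054 ≈ 3.96.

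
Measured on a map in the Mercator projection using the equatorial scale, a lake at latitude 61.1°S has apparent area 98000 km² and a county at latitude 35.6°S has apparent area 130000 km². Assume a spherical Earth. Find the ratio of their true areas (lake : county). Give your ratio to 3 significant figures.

Mercator's areal exaggeration is sec²φ; hence true area = (apparent area) · cos²φ.
True area of lake: 98000 × cos²(61.1°) = 98000 × 0.2336 = 22890 km².
True area of county: 130000 × cos²(35.6°) = 130000 × 0.6611 = 85950 km².
Ratio = 22890 / 85950 ≈ 0.266.

0.266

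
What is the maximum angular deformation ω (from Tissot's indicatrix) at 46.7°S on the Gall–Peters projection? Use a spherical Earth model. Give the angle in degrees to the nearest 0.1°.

The Gall–Peters projection is cylindrical equal-area with φ₀ = 45°. For cylindrical equal-area with standard parallel φ₀, h = cos φ / cos φ₀ and k = cos φ₀ / cos φ, so h·k = 1.
At 46.7°: h = 0.9699, k = 1.031; principal scales a = 1.031, b = 0.9699.
sin(ω/2) = (a − b)/(a + b) = 0.06115/2.001 = 0.03056, so ω = 2 arcsin(0.03056) ≈ 3.5°.

3.5°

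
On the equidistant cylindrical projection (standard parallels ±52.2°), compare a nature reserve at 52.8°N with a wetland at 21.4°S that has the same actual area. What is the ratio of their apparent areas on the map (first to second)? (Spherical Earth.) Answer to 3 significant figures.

With standard parallel φ₀ = 52.2°, the equirectangular projection gives x = Rλ cos φ₀, y = Rφ, so h = 1 and k = cos 52.2° / cos φ.
Areal scale at 52.8°: h·k = 1.000 × 1.014 = 1.014.
Areal scale at 21.4°: h·k = 1.000 × 0.6583 = 0.6583.
Ratio = 1.014/0.6583 ≈ 1.54.

1.54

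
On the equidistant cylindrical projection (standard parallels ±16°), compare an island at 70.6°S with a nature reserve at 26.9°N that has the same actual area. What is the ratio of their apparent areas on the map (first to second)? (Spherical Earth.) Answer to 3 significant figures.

2.68

The equidistant cylindrical projection with φ₀ = 16° has h = 1 (meridians true) and k = cos φ₀ / cos φ along parallels.
Areal scale at 70.6°: h·k = 1.000 × 2.894 = 2.894.
Areal scale at 26.9°: h·k = 1.000 × 1.078 = 1.078.
Ratio = 2.894/1.078 ≈ 2.68.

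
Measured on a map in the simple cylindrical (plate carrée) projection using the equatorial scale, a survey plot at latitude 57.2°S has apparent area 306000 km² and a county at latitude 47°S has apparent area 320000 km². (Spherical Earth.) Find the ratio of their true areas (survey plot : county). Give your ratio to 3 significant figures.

0.760

On the plate carrée, areal scale = h·k = 1 × sec φ, so true area = apparent × cos φ.
True area of survey plot: 306000 × cos(57.2°) = 306000 × 0.5417 = 165800 km².
True area of county: 320000 × cos(47°) = 320000 × 0.6820 = 218200 km².
Ratio = 165800 / 218200 ≈ 0.760.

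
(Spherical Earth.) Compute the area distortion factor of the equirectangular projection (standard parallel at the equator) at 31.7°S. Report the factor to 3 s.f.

1.18

For the equirectangular projection with φ₀ = 0 (plate carrée), h = 1 along meridians and k = sec φ along parallels.
Areal scale = h·k = 1 × sec φ; at 31.7°, h = 1.000, k = 1.175, so h·k = 1.175.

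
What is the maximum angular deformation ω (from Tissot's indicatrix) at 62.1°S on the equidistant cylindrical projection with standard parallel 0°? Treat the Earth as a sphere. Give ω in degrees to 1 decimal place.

For the equirectangular projection with φ₀ = 0 (plate carrée), h = 1 along meridians and k = sec φ along parallels.
At 62.1°: h = 1.000, k = 2.137; principal scales a = 2.137, b = 1.000.
sin(ω/2) = (a − b)/(a + b) = 1.137/3.137 = 0.3625, so ω = 2 arcsin(0.3625) ≈ 42.5°.

42.5°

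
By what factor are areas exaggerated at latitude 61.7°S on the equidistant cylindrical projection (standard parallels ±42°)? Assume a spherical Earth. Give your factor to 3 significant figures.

1.57

The equidistant cylindrical projection with φ₀ = 42° has h = 1 (meridians true) and k = cos φ₀ / cos φ along parallels.
Areal scale = h·k = 1 × cos φ₀ / cos φ; at 61.7°, h = 1.000, k = 1.568, so h·k = 1.568.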